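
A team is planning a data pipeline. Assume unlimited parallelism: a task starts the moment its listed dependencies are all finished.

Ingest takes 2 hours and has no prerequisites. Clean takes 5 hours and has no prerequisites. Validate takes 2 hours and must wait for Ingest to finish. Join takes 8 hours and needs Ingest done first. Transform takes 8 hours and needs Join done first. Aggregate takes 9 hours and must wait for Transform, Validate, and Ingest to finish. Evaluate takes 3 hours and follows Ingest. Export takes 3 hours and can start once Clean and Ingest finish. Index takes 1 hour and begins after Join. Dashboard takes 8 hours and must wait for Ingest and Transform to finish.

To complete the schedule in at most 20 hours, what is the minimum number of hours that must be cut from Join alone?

7

Current finish: 27 hours; target: 20.
Join is on every critical path, so each hour cut from Join cuts the finish by one (this holds down to a finish of 20).
Need 27 − 20 = 7 hours off Join → Join becomes 1 hour, finish becomes 20.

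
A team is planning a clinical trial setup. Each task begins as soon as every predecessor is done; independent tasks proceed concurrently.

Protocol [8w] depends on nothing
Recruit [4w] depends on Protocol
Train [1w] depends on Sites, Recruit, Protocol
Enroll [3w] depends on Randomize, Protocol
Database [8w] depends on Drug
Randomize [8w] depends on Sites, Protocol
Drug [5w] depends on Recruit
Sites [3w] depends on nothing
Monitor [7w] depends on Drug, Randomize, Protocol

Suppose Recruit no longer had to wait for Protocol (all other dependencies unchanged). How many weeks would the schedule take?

Original critical path: Protocol→Recruit→Drug→Database = 8+4+5+8 = 25 ⇒ 25 weeks.
Without Protocol→Recruit, Recruit's earliest start moves from 8 to 0.
The longest chain is now Protocol→Randomize→Monitor = 8+8+7 = 23, so the schedule takes 23 weeks.

23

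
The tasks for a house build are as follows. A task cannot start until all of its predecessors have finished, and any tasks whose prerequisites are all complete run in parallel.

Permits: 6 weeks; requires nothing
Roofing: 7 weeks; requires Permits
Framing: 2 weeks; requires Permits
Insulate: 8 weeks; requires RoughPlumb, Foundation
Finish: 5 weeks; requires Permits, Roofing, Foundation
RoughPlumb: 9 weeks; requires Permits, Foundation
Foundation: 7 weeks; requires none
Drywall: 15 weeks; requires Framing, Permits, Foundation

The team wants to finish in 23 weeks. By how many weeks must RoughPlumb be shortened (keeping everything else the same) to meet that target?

1

Current finish: 24 weeks; target: 23.
RoughPlumb is on every critical path, so each week cut from RoughPlumb cuts the finish by one (this holds down to a finish of 23).
Need 24 − 23 = 1 week off RoughPlumb → RoughPlumb becomes 8 weeks, finish becomes 23.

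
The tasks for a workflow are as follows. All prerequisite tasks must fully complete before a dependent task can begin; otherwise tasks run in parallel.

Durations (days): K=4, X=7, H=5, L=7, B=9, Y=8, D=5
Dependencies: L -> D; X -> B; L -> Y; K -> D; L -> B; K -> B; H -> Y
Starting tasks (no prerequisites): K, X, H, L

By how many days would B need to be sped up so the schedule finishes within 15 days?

1

Current finish: 16 days; target: 15.
B is on every critical path, so each day cut from B cuts the finish by one (this holds down to a finish of 15).
Need 16 − 15 = 1 day off B → B becomes 8 days, finish becomes 15.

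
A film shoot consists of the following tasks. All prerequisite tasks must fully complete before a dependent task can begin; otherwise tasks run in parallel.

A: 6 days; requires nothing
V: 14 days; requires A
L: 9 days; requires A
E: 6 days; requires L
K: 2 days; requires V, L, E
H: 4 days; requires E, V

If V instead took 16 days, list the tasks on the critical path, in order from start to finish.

Actual critical path: A→L→E→H = 6+9+6+4 = 25 ⇒ 25 days.
V has 1 day of float (longest path through it is 24).
Now A→V→H = 6+16+4 = 26 is longest, so the finish becomes 26 days.

A, V, H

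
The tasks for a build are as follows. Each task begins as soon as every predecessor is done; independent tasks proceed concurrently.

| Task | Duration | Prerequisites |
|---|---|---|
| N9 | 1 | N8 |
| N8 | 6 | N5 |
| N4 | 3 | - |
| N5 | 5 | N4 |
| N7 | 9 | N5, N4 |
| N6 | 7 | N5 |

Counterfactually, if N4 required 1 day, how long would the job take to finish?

15

Actual critical path: N4→N5→N7 = 3+5+9 = 17 ⇒ 17 days.
Since N4 is critical, the -2 change carries straight to that chain (now 15 days).
No other chain overtakes it, so the finish is 15 days.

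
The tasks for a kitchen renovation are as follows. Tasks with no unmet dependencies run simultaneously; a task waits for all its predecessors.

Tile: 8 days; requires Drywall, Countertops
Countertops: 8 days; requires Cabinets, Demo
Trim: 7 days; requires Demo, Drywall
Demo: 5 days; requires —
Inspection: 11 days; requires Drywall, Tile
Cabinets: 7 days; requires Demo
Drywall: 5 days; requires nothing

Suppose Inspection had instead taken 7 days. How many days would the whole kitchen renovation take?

35

Baseline: Demo→Cabinets→Countertops→Tile→Inspection = 5+7+8+8+11 = 39 → 39 days.
Inspection lies on that path, so at 7 days the path becomes 35 days.
The critical path is still Demo→Cabinets→Countertops→Tile→Inspection; finish is now 35 days.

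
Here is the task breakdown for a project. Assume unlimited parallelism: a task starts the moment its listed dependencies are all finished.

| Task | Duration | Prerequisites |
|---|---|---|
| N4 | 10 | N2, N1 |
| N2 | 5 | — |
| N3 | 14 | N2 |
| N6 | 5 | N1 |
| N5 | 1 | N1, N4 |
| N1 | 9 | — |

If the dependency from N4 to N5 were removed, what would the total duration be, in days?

19

With the dependency in place, N1→N4→N5 = 9+10+1 = 20 sets the finish at 20 days.
Without N4→N5, N5's earliest start moves from 19 to 9.
New critical path: N1→N4 = 9+10 = 19 ⇒ 19 days.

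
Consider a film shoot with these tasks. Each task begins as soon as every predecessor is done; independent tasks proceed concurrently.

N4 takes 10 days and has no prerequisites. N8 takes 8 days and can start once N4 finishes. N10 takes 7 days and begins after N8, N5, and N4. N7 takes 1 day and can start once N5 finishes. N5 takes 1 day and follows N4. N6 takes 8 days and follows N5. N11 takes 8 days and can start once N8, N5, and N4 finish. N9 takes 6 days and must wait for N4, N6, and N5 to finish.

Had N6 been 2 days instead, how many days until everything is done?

Actual critical path: N4→N8→N11 = 10+8+8 = 26 ⇒ 26 days.
The longest path through N6 is only 25 days, so N6 has float 1.
The critical path is still N4→N8→N11; finish is now 26 days.

26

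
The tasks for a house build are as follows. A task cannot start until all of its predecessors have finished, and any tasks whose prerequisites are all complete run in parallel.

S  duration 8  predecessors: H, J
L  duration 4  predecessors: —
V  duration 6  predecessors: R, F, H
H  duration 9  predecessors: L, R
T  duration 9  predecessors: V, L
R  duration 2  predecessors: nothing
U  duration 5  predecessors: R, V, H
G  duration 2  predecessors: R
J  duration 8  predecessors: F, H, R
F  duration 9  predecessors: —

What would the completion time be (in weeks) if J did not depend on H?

28

Original critical path: L→H→J→S = 4+9+8+8 = 29 ⇒ 29 weeks.
Without H→J, J's earliest start moves from 13 to 9.
New critical path: L→H→V→T = 4+9+6+9 = 28 ⇒ 28 weeks.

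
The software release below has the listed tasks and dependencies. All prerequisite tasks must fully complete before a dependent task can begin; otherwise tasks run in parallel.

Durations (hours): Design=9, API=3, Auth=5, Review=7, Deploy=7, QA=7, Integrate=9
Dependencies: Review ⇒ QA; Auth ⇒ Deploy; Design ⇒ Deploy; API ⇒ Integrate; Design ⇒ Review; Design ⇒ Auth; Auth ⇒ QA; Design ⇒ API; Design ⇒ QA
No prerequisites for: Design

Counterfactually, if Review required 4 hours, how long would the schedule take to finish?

21

Critical path before the change: Design→Review→QA = 9+7+7 = 23 giving 23 hours.
Review is on the critical path; changing it to 4 makes that path 20 hours.
Now Design→API→Integrate = 9+3+9 = 21 is longest, so the finish becomes 21 hours.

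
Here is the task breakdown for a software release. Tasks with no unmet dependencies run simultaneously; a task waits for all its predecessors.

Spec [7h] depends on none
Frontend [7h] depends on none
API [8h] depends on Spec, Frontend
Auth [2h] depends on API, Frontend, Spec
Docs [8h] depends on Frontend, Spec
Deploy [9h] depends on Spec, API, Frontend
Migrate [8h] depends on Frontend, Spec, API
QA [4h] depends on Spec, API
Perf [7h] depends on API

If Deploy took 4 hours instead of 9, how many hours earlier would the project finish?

Baseline: Spec→API→Deploy = 7+8+9 = 24 → 24 hours.
Since Deploy is critical, the -5 change carries straight to that chain (now 19 hours).
The binding chain switches to Spec→API→Migrate = 7+8+8 = 23; finish 23 hours.
Change in finish: 23 − 24 = -1 hours.

1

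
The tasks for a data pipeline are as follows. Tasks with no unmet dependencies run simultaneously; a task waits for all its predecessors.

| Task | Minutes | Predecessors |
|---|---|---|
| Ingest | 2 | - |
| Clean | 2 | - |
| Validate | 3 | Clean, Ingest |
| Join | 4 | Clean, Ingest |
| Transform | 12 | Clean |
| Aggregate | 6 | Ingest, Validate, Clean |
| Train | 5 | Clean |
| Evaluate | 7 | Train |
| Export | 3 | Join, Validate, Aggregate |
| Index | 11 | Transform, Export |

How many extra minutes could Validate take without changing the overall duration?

The longest chain is Ingest→Validate→Aggregate→Export→Index = 2+3+6+3+11 = 25; overall finish 25 minutes.
Longest path through Validate: 25 minutes (earliest finish 5, latest finish 5).
So Validate can slip 5 − 5 = 0 minutes.

0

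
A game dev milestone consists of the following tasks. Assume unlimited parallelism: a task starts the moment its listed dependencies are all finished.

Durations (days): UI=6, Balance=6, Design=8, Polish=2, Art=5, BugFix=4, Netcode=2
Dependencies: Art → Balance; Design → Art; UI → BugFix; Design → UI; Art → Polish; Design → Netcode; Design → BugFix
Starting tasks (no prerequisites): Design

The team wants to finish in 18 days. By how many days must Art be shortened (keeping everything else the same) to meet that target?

Current finish: 19 days; target: 18.
Art is on every critical path, so each day cut from Art cuts the finish by one (this holds down to a finish of 18).
Need 19 − 18 = 1 day off Art → Art becomes 4 days, finish becomes 18.

1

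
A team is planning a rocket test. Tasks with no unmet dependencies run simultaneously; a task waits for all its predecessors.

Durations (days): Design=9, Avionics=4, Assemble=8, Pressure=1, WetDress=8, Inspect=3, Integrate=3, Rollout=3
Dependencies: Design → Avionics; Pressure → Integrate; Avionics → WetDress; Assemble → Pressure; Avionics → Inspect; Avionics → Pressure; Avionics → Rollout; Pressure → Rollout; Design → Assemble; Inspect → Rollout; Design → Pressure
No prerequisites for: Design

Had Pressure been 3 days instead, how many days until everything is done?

As given, the longest chain is Design→Assemble→Pressure→Integrate = 9+8+1+3 = 21, so the finish is 21 days.
Pressure is on the critical path; changing it to 3 makes that path 23 days.
That remains the longest chain; total 23 days.

23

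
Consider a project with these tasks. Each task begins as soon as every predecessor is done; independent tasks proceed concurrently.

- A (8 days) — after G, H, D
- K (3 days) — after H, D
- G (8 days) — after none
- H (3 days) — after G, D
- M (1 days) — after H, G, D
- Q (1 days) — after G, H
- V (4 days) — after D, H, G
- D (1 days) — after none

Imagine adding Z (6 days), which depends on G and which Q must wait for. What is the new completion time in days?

19

Originally the project takes 19 days.
With Z inserted, Q now waits for max(G, H, Z).
New critical path: G→H→A = 8+3+8 = 19 ⇒ 19 days.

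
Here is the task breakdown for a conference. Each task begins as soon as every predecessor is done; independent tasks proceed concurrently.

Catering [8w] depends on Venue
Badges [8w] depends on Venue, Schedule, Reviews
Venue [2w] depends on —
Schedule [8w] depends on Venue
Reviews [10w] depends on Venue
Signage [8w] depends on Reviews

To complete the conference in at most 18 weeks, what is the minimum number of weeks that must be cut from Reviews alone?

2

Current finish: 20 weeks; target: 18.
Reviews is on every critical path, so each week cut from Reviews cuts the finish by one (this holds down to a finish of 18).
Need 20 − 18 = 2 weeks off Reviews → Reviews becomes 8 weeks, finish becomes 18.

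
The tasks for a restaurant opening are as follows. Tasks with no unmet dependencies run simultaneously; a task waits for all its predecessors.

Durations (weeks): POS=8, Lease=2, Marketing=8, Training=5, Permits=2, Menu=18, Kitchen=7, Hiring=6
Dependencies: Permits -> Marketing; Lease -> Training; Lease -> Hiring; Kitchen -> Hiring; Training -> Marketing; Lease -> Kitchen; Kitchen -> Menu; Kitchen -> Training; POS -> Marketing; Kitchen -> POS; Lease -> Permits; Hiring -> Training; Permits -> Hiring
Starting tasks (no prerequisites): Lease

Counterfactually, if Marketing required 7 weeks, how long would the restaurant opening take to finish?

The binding path is Lease→Kitchen→Hiring→Training→Marketing = 2+7+6+5+8 = 28; finish at 28 weeks.
Marketing is on the critical path; changing it to 7 makes that path 27 weeks.
That remains the longest chain; total 27 weeks.

27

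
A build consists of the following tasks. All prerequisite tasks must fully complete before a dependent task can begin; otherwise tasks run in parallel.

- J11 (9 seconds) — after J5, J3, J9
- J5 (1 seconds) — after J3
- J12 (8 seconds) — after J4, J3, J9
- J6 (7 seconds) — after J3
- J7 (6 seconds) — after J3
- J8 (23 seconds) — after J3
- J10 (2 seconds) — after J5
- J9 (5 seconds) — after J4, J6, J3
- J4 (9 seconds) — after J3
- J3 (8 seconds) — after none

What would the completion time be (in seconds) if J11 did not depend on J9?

31

Before: longest chain J3→J4→J9→J11 = 8+9+5+9 = 31, finish 31.
Without J9→J11, J11's earliest start moves from 22 to 9.
The longest chain is now J3→J8 = 8+23 = 31, so the build takes 31 seconds.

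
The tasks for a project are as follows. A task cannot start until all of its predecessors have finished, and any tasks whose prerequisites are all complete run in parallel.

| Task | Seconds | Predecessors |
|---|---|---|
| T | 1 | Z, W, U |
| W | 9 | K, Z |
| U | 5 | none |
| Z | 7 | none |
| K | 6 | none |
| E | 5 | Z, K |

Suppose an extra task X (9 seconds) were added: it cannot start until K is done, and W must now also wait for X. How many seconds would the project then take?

25

Originally the project takes 17 seconds.
With X inserted, W now waits for max(K, Z, X).
New critical path: K→X→W→T = 6+9+9+1 = 25 ⇒ 25 seconds.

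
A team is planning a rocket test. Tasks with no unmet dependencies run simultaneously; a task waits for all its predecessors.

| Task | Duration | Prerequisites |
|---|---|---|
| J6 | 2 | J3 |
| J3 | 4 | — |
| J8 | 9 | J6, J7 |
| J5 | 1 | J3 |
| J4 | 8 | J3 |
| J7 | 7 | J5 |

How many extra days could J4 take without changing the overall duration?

Critical path: J3→J5→J7→J8 = 4+1+7+9 = 21, so the finish is 21 days.
J4 finishes as early as 12 and must finish by 21.
So J4 can slip 21 − 12 = 9 days.

9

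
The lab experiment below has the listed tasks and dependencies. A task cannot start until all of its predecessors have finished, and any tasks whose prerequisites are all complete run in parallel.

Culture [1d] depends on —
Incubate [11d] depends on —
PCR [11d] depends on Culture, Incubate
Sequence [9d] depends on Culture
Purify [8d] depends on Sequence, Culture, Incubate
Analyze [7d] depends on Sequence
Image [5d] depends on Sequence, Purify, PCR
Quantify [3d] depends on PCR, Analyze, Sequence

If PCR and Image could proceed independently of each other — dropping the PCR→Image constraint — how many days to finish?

25

With the dependency in place, Incubate→PCR→Image = 11+11+5 = 27 sets the finish at 27 days.
Without PCR→Image, Image's earliest start moves from 22 to 19.
New critical path: Incubate→PCR→Quantify = 11+11+3 = 25 ⇒ 25 days.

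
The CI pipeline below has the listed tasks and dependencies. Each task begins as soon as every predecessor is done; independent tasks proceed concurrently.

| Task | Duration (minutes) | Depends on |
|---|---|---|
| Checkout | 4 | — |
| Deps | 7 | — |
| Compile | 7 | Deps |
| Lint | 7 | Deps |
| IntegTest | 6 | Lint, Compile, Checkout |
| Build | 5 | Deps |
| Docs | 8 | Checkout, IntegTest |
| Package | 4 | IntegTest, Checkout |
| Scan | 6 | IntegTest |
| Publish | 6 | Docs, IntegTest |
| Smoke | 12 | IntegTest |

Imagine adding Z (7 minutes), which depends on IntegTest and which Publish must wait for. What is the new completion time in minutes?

34

Originally the plan takes 34 minutes.
With Z inserted, Publish now waits for max(Docs, IntegTest, Z).
New critical path: Deps→Compile→IntegTest→Docs→Publish = 7+7+6+8+6 = 34 ⇒ 34 minutes.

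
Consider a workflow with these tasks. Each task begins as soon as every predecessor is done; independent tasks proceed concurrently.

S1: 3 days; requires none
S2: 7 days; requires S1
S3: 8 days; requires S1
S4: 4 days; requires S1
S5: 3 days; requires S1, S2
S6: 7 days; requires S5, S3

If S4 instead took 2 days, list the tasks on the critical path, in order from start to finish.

Critical path before the change: S1→S2→S5→S6 = 3+7+3+7 = 20 giving 20 days.
The longest path through S4 is only 7 days, so S4 has float 13.
No other chain overtakes it, so the finish is 20 days.

S1, S2, S5, S6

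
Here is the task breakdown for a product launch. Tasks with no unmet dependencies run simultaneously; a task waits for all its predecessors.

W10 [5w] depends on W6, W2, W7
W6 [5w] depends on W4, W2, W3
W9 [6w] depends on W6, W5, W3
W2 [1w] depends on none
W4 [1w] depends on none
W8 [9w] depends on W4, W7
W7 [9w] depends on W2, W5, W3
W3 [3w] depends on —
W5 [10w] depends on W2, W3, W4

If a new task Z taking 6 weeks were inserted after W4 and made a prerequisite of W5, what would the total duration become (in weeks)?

35

Originally the schedule takes 31 weeks.
With Z inserted, W5 now waits for max(W2, W3, W4, Z).
New critical path: W4→Z→W5→W7→W8 = 1+6+10+9+9 = 35 ⇒ 35 weeks.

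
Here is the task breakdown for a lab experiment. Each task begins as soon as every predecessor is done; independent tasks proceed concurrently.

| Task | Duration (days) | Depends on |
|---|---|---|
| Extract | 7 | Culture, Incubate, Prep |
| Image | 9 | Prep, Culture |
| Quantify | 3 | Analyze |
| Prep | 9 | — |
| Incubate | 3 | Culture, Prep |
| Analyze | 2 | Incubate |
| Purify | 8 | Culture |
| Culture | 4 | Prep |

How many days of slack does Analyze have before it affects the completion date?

2

Critical path: Prep→Culture→Incubate→Extract = 9+4+3+7 = 23, so the finish is 23 days.
The longest chain containing Analyze totals 21 days.
Float = 23 − 21 = 2.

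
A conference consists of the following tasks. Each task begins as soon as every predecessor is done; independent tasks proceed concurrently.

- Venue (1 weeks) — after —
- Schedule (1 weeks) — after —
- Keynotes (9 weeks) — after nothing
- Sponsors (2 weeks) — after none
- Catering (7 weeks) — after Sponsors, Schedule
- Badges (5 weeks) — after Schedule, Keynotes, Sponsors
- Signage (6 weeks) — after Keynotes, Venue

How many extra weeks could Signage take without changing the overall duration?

0

Keynotes→Signage = 9+6 = 15 sets the makespan at 15 weeks.
Signage finishes as early as 15 and must finish by 15.
Float = 15 − 15 = 0.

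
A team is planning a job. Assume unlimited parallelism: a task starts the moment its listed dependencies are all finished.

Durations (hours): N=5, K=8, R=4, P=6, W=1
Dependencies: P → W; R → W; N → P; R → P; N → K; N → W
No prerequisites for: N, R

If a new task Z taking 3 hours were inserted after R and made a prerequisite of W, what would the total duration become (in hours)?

Originally the schedule takes 13 hours.
With Z inserted, W now waits for max(R, N, P, Z).
New critical path: N→K = 5+8 = 13 ⇒ 13 hours.

13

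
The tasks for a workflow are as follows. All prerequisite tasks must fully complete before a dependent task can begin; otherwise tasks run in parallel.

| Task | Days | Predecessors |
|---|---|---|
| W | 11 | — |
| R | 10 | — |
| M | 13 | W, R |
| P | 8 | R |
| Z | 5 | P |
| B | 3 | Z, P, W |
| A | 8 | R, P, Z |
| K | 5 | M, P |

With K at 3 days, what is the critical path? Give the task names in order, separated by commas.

As given, the longest chain is R→P→Z→A = 10+8+5+8 = 31, so the finish is 31 days.
K has 2 days of float (longest path through it is 29).
That remains the longest chain; total 31 days.

R, P, Z, A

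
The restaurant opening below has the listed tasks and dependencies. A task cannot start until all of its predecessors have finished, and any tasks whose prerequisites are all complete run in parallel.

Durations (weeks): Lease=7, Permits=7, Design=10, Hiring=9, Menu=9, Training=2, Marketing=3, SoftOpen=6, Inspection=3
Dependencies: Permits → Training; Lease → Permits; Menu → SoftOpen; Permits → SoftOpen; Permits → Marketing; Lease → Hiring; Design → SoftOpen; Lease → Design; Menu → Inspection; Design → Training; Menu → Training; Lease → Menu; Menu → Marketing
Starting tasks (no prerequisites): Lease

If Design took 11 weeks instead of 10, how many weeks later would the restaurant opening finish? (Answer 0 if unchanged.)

1

Baseline: Lease→Design→SoftOpen = 7+10+6 = 23 → 23 weeks.
Design lies on that path, so at 11 weeks the path becomes 24 weeks.
That remains the longest chain; total 24 weeks.
Change in finish: 24 − 23 = +1 weeks.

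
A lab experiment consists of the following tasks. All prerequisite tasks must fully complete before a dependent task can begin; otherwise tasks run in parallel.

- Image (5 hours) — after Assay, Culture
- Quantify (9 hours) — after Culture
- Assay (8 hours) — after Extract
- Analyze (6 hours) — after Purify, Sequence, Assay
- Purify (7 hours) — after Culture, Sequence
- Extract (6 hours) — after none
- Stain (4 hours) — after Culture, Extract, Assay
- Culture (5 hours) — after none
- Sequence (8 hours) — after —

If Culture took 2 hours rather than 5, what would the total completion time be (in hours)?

21

As given, the longest chain is Sequence→Purify→Analyze = 8+7+6 = 21, so the finish is 21 hours.
Culture is off the critical path — its longest chain is 18 hours, giving 3 of slack.
No other chain overtakes it, so the finish is 21 hours.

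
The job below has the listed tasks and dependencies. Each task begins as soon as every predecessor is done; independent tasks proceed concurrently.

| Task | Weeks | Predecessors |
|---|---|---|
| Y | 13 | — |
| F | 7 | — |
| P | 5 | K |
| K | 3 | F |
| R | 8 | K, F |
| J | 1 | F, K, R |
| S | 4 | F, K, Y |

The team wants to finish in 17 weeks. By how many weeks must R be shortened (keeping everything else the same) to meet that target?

Current finish: 19 weeks; target: 17.
R is on every critical path, so each week cut from R cuts the finish by one (this holds down to a finish of 17).
Need 19 − 17 = 2 weeks off R → R becomes 6 weeks, finish becomes 17.

2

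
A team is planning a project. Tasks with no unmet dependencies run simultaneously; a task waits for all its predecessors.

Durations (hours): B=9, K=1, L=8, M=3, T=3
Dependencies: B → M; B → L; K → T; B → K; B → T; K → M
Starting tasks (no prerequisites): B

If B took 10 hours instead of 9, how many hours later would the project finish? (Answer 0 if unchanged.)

The binding path is B→L = 9+8 = 17; finish at 17 hours.
Since B is critical, the +1 change carries straight to that chain (now 18 hours).
No other chain overtakes it, so the finish is 18 hours.
Change in finish: 18 − 17 = +1 hours.

1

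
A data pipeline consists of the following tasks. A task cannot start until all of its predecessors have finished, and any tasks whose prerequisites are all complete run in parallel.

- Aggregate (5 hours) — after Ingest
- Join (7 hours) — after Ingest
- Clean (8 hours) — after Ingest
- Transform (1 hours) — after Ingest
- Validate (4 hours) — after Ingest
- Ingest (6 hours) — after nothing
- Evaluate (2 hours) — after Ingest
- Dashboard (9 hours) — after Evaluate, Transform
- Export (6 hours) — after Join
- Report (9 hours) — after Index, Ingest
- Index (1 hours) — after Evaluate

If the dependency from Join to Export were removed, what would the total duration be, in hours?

18

Original critical path: Ingest→Join→Export = 6+7+6 = 19 ⇒ 19 hours.
Without Join→Export, Export's earliest start moves from 13 to 0.
The longest chain is now Ingest→Evaluate→Index→Report = 6+2+1+9 = 18, so the data pipeline takes 18 hours.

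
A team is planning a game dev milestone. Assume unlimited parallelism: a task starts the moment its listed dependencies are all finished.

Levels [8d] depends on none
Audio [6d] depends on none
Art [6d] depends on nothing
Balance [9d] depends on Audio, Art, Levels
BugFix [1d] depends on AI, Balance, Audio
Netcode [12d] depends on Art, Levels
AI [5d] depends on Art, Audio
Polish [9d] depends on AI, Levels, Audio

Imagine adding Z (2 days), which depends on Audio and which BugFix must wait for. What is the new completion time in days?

Originally the job takes 20 days.
With Z inserted, BugFix now waits for max(AI, Balance, Audio, Z).
New critical path: Art→AI→Polish = 6+5+9 = 20 ⇒ 20 days.

20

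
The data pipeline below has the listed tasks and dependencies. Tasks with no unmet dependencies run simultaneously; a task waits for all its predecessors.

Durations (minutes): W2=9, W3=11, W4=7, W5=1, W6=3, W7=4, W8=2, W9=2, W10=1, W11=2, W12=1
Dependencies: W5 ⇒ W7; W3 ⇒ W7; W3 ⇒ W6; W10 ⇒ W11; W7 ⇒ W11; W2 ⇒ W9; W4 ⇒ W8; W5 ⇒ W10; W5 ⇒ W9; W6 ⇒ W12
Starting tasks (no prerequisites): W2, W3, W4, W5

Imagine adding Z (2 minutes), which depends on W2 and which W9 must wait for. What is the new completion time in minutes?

17

Originally the project takes 17 minutes.
With Z inserted, W9 now waits for max(W2, W5, Z).
New critical path: W3→W7→W11 = 11+4+2 = 17 ⇒ 17 minutes.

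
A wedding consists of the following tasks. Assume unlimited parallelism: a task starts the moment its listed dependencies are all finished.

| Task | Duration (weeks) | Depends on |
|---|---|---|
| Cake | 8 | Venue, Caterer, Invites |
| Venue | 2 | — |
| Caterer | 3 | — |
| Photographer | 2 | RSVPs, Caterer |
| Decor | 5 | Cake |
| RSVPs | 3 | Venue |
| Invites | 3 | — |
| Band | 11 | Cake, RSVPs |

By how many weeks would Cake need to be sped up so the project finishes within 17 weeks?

Current finish: 22 weeks; target: 17.
Cake is on every critical path, so each week cut from Cake cuts the finish by one (this holds down to a finish of 16).
Need 22 − 17 = 5 weeks off Cake → Cake becomes 3 weeks, finish becomes 17.

5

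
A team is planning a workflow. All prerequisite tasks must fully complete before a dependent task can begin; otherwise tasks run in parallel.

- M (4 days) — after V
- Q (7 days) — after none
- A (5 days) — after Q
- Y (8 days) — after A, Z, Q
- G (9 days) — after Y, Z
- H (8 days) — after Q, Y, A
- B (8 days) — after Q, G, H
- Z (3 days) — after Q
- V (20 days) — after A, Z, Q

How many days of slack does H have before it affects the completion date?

The longest chain is Q→A→Y→G→B = 7+5+8+9+8 = 37; overall finish 37 days.
H finishes as early as 28 and must finish by 29.
So H can slip 29 − 28 = 1 day.

1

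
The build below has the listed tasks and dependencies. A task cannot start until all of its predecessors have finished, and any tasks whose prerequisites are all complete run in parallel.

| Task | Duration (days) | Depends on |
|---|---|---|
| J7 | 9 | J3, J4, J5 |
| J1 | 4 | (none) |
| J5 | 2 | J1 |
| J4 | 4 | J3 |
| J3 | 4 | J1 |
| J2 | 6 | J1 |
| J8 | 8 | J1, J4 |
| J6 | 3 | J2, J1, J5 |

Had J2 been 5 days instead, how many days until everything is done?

As given, the longest chain is J1→J3→J4→J7 = 4+4+4+9 = 21, so the finish is 21 days.
J2 is off the critical path — its longest chain is 13 days, giving 8 of slack.
The critical path is still J1→J3→J4→J7; finish is now 21 days.

21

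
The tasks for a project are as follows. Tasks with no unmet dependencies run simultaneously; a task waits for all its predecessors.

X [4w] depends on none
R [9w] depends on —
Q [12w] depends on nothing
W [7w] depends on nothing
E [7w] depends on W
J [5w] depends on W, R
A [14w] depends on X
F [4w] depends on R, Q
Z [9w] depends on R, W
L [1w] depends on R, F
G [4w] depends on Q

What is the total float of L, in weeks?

The longest chain is X→A = 4+14 = 18; overall finish 18 weeks.
Longest path through L: 17 weeks (earliest finish 17, latest finish 18).
Slack of L = 17 − 16 = 1 week.

1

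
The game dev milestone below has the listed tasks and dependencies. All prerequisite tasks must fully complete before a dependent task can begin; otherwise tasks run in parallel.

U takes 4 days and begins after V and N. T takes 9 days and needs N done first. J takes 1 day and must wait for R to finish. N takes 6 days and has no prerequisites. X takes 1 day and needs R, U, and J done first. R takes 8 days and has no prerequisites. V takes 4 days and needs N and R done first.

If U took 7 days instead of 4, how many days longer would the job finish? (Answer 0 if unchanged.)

Critical path before the change: R→V→U→X = 8+4+4+1 = 17 giving 17 days.
Since U is critical, the +3 change carries straight to that chain (now 20 days).
The critical path is still R→V→U→X; finish is now 20 days.
Change in finish: 20 − 17 = +3 days.

3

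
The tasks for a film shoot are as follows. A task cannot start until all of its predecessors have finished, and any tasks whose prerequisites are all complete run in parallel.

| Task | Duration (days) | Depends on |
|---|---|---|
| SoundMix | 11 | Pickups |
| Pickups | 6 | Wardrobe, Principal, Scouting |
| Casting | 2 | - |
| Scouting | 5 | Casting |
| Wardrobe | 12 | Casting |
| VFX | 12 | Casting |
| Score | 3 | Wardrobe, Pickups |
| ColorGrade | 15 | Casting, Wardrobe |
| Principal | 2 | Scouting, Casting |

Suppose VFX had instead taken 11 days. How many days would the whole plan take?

31

Actual critical path: Casting→Wardrobe→Pickups→SoundMix = 2+12+6+11 = 31 ⇒ 31 days.
The longest path through VFX is only 14 days, so VFX has float 17.
That remains the longest chain; total 31 days.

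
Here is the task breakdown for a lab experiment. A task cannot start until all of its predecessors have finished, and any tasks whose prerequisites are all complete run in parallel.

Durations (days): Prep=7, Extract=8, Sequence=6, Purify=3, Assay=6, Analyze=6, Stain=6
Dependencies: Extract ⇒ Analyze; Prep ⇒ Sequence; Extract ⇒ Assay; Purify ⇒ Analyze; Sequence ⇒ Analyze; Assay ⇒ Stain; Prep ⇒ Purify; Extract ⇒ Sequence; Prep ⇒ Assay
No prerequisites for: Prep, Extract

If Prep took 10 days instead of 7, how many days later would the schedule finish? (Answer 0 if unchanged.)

The binding path is Extract→Sequence→Analyze = 8+6+6 = 20; finish at 20 days.
Prep is off the critical path — its longest chain is 19 days, giving 1 of slack.
New critical path: Prep→Sequence→Analyze = 10+6+6 = 22 ⇒ 22 days.
Change in finish: 22 − 20 = +2 days.

2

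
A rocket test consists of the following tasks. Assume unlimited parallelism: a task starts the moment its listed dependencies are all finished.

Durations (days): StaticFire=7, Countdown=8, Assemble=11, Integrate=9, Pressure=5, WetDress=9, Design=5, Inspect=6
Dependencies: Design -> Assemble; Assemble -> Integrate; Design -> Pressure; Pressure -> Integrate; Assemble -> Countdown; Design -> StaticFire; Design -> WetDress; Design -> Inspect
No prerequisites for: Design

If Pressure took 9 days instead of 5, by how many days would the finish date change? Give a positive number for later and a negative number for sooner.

0

Critical path before the change: Design→Assemble→Integrate = 5+11+9 = 25 giving 25 days.
Pressure is off the critical path — its longest chain is 19 days, giving 6 of slack.
That remains the longest chain; total 25 days.
Change in finish: 25 − 25 = +0 days.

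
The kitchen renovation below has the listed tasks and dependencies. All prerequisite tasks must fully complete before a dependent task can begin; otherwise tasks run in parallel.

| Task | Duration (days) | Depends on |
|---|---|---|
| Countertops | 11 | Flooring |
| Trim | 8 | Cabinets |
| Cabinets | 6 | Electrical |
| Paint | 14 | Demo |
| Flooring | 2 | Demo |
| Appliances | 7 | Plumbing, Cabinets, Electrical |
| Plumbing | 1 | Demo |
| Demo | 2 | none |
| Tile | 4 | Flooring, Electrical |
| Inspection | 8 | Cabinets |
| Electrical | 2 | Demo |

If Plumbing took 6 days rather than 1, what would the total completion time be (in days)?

18

Actual critical path: Demo→Electrical→Cabinets→Inspection = 2+2+6+8 = 18 ⇒ 18 days.
The longest path through Plumbing is only 10 days, so Plumbing has float 8.
No other chain overtakes it, so the finish is 18 days.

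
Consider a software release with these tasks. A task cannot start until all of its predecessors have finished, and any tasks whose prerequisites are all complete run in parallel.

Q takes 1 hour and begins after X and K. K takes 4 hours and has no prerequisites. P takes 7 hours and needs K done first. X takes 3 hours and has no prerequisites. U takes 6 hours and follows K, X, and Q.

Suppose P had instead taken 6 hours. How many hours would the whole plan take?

11

As given, the longest chain is K→P = 4+7 = 11, so the finish is 11 hours.
P lies on that path, so at 6 hours the path becomes 10 hours.
The binding chain switches to K→Q→U = 4+1+6 = 11; finish 11 hours.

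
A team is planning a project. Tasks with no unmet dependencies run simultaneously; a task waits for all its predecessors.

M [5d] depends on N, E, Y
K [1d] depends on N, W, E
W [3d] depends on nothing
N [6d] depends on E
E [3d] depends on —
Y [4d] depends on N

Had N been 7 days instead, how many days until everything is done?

Actual critical path: E→N→Y→M = 3+6+4+5 = 18 ⇒ 18 days.
Since N is critical, the +1 change carries straight to that chain (now 19 days).
The critical path is still E→N→Y→M; finish is now 19 days.

19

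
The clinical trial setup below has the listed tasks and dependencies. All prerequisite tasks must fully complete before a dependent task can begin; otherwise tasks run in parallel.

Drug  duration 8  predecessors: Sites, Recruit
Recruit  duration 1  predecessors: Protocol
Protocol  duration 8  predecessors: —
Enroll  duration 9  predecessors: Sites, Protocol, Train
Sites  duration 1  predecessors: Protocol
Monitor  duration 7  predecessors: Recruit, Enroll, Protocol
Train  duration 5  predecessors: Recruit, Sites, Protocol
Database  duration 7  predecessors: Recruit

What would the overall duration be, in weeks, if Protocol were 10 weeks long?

32

As given, the longest chain is Protocol→Sites→Train→Enroll→Monitor = 8+1+5+9+7 = 30, so the finish is 30 weeks.
Protocol is on the critical path; changing it to 10 makes that path 32 weeks.
That remains the longest chain; total 32 weeks.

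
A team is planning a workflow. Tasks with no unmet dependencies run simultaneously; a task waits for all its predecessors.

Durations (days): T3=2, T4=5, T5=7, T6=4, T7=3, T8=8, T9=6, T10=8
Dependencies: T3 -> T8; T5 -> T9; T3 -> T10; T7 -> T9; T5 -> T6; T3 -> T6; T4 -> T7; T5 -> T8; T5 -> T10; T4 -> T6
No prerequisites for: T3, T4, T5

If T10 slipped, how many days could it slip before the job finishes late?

The longest chain is T5→T8 = 7+8 = 15; overall finish 15 days.
The longest chain containing T10 totals 15 days.
Float = 15 − 15 = 0.

0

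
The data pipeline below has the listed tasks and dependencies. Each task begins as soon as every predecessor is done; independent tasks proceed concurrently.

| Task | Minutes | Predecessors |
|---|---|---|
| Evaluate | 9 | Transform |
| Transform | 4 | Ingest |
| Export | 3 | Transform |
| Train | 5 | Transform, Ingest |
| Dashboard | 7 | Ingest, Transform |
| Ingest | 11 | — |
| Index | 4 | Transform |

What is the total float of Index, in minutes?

Ingest→Transform→Evaluate = 11+4+9 = 24 sets the makespan at 24 minutes.
Longest path through Index: 19 minutes (earliest finish 19, latest finish 24).
Slack of Index = 20 − 15 = 5 minutes.

5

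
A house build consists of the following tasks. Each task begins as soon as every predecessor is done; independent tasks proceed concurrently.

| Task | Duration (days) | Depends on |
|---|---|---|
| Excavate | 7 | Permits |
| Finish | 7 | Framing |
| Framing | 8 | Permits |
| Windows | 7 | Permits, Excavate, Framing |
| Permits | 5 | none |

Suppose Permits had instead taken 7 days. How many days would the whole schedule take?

Baseline: Permits→Framing→Windows = 5+8+7 = 20 → 20 days.
Permits is on the critical path; changing it to 7 makes that path 22 days.
No other chain overtakes it, so the finish is 22 days.

22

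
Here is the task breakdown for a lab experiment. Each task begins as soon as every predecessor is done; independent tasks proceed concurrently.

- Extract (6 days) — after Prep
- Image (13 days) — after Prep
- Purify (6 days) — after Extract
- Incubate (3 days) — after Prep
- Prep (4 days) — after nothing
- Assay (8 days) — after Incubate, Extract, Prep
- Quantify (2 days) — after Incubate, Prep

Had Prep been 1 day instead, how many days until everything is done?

Baseline: Prep→Extract→Assay = 4+6+8 = 18 → 18 days.
Prep lies on that path, so at 1 day the path becomes 15 days.
No other chain overtakes it, so the finish is 15 days.

15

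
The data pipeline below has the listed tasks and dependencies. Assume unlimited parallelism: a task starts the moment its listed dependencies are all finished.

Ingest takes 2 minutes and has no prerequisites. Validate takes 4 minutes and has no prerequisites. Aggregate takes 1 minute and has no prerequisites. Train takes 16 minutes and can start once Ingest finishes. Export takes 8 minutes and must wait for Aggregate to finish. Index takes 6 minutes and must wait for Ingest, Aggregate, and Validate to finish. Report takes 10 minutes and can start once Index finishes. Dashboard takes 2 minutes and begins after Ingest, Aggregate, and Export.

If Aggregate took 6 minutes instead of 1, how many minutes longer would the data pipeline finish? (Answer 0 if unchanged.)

2

As given, the longest chain is Validate→Index→Report = 4+6+10 = 20, so the finish is 20 minutes.
Aggregate has 3 minutes of float (longest path through it is 17).
The binding chain switches to Aggregate→Index→Report = 6+6+10 = 22; finish 22 minutes.
Change in finish: 22 − 20 = +2 minutes.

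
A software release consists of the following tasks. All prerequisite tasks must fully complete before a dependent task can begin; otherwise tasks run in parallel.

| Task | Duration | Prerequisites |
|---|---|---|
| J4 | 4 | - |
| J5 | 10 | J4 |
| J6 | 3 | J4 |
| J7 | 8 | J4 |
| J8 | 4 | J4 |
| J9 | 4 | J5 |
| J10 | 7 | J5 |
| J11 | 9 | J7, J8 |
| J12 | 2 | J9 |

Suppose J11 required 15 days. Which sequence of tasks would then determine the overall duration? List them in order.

The binding path is J4→J7→J11 = 4+8+9 = 21; finish at 21 days.
J11 is on the critical path; changing it to 15 makes that path 27 days.
The critical path is still J4→J7→J11; finish is now 27 days.

J4, J7, J11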